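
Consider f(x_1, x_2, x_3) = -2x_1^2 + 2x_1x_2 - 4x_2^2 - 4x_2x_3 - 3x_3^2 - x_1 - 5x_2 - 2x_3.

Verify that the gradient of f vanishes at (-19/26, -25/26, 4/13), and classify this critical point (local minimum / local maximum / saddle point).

local maximum

∇f = (-4x_1 + 2x_2 - 1, 2x_1 - 8x_2 - 4x_3 - 5, -4x_2 - 6x_3 - 2); substituting (-19/26, -25/26, 4/13) gives ∇f = (0, 0, 0), so (-19/26, -25/26, 4/13) is indeed a critical point.
The Hessian is constant: H = [[-4, 2, 0], [2, -8, -4], [0, -4, -6]].
Leading principal minors: Δ₁ = -4, Δ₂ = 28, Δ₃ = -104.
The minors alternate sign starting negative (−, +, −), so H is negative definite: a local maximum.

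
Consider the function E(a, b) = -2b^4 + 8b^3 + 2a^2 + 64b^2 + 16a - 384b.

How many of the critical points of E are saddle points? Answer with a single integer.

E separates as a function of a plus a function of b, so ∇E=0 decouples.
∂E/∂a = 4(a + 4) = 0 at a ∈ {-4}; ∂E/∂b = -8(b - 4)(b - 3)(b + 4) = 0 at b ∈ {-4, 3, 4}.
The Hessian is diagonal: diag(E_aa, E_bb). Second derivatives: E_aa(-4)=4; E_bb(-4)=-448, E_bb(3)=56, E_bb(4)=-64.
Saddle points occur where the two diagonal entries have opposite signs: (-4, -4), (-4, 4). Count: 2.

2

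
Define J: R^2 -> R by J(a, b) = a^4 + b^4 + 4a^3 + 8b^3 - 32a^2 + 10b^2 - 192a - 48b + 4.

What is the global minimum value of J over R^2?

-793

J(a,b) separates as P(a) + Q(b) + 4, so its minimum is min P + min Q + 4.
P'(a) = 4(a - 4)(a + 3)(a + 4) vanishes at a ∈ {-4, -3, 4}; Q'(b) = 4(b - 1)(b + 3)(b + 4) vanishes at b ∈ {-4, -3, 1}.
Local minima of P (where P''>0): P(-4)=256, P(4)=-768. Local minima of Q: Q(-4)=96, Q(1)=-29.
So the global minimum of J is P(4) + Q(1) + 4 = -768 − 29 + 4 = -793, attained at (4, 1).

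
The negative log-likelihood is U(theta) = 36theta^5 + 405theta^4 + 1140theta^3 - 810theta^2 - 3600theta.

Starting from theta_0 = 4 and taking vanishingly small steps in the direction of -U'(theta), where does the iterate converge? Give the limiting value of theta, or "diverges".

U'(theta) = 180(theta - 1)(theta + 1)(theta + 4)(theta + 5), so U'(4) = 194400.
Gradient descent moves in the -U' direction, i.e. theta is decreasing.
The nearest critical point in that direction is theta = 1, where U'' = 10800 > 0 (a local minimum). The iterate converges there.

1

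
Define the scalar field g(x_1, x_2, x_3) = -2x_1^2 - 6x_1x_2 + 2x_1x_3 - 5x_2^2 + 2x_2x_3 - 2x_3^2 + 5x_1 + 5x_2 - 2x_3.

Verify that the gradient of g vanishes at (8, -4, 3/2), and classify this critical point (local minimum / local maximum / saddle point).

∇g = (-4x_1 - 6x_2 + 2x_3 + 5, -6x_1 - 10x_2 + 2x_3 + 5, 2x_1 + 2x_2 - 4x_3 - 2); substituting (8, -4, 3/2) gives ∇g = (0, 0, 0), so (8, -4, 3/2) is indeed a critical point.
The Hessian is constant: H = [[-4, -6, 2], [-6, -10, 2], [2, 2, -4]].
Leading principal minors: Δ₁ = -4, Δ₂ = 4, Δ₃ = -8.
The minors alternate sign starting negative (−, +, −), so H is negative definite: a local maximum.

local maximum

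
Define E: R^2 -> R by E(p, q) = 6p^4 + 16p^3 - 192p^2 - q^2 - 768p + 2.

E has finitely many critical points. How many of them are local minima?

0

E separates as a function of p plus a function of q, so ∇E=0 decouples.
∂E/∂p = 24(p - 4)(p + 2)(p + 4) = 0 at p ∈ {-4, -2, 4}; ∂E/∂q = -2q = 0 at q ∈ {0}.
The Hessian is diagonal: diag(E_pp, E_qq). Second derivatives: E_pp(-4)=384, E_pp(-2)=-288, E_pp(4)=1152; E_qq(0)=-2.
Local minima occur where both diagonal entries positive: none. Count: 0.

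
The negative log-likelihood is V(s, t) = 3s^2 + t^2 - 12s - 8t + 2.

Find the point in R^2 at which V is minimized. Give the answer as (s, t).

(2, 4)

V(s,t) separates as P(s) + Q(t) + 2, so its minimum is min P + min Q + 2.
P'(s) = 6s - 12 vanishes at s ∈ {2}; Q'(t) = 2(t - 4) vanishes at t ∈ {4}.
Local minima of P (where P''>0): P(2)=-12. Local minima of Q: Q(4)=-16.
So the global minimum of V is P(2) + Q(4) + 2 = -12 − 16 + 2 = -26, attained at (2, 4).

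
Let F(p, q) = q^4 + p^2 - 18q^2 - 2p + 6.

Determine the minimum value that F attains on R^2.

-76

F(p,q) separates as A(p) + B(q) + 6, so its minimum is min A + min B + 6.
A'(p) = 2p - 2 vanishes at p ∈ {1}; B'(q) = 4q(q - 3)(q + 3) vanishes at q ∈ {-3, 0, 3}.
Local minima of A (where A''>0): A(1)=-1. Local minima of B: B(-3)=-81, B(3)=-81.
So the global minimum of F is A(1) + B(-3) + 6 = -1 − 81 + 6 = -76, attained at (1, -3).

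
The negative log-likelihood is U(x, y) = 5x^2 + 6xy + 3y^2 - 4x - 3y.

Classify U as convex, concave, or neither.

convex

U is quadratic, so its Hessian is the constant matrix H = [[10, 6], [6, 6]].
det(H) = 24, tr(H) = 16.
det(H) > 0 and tr(H) > 0, so H is positive definite everywhere: convex.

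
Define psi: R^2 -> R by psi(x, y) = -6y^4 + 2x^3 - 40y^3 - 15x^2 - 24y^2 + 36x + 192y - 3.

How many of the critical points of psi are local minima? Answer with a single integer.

1

psi separates as a function of x plus a function of y, so ∇psi=0 decouples.
∂psi/∂x = 6(x - 3)(x - 2) = 0 at x ∈ {2, 3}; ∂psi/∂y = -24(y - 1)(y + 2)(y + 4) = 0 at y ∈ {-4, -2, 1}.
The Hessian is diagonal: diag(psi_xx, psi_yy). Second derivatives: psi_xx(2)=-6, psi_xx(3)=6; psi_yy(-4)=-240, psi_yy(-2)=144, psi_yy(1)=-360.
Local minima occur where both diagonal entries positive: (3, -2). Count: 1.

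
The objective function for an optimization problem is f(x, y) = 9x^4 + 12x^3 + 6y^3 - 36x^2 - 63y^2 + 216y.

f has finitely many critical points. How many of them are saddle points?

f separates as a function of x plus a function of y, so ∇f=0 decouples.
∂f/∂x = 36x(x - 1)(x + 2) = 0 at x ∈ {-2, 0, 1}; ∂f/∂y = 18(y - 4)(y - 3) = 0 at y ∈ {3, 4}.
The Hessian is diagonal: diag(f_xx, f_yy). Second derivatives: f_xx(-2)=216, f_xx(0)=-72, f_xx(1)=108; f_yy(3)=-18, f_yy(4)=18.
Saddle points occur where the two diagonal entries have opposite signs: (-2, 3), (0, 4), (1, 3). Count: 3.

3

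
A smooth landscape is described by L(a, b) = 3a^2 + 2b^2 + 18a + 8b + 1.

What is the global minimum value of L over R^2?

-34

L(a,b) separates as P(a) + Q(b) + 1, so its minimum is min P + min Q + 1.
P'(a) = 6a + 18 vanishes at a ∈ {-3}; Q'(b) = 4b + 8 vanishes at b ∈ {-2}.
Local minima of P (where P''>0): P(-3)=-27. Local minima of Q: Q(-2)=-8.
So the global minimum of L is P(-3) + Q(-2) + 1 = -27 − 8 + 1 = -34, attained at (-3, -2).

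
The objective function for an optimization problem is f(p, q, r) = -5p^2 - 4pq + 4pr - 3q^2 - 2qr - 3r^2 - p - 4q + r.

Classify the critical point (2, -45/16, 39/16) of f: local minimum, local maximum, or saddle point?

local maximum

The Hessian is constant: H = [[-10, -4, 4], [-4, -6, -2], [4, -2, -6]].
Leading principal minors: Δ₁ = -10, Δ₂ = 44, Δ₃ = -64.
The minors alternate sign starting negative (−, +, −), so H is negative definite: a local maximum.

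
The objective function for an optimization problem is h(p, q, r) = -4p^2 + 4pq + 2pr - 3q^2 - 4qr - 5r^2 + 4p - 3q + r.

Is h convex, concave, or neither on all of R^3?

concave

h is quadratic, so its Hessian is the constant matrix H = [[-8, 4, 2], [4, -6, -4], [2, -4, -10]].
Leading principal minors: -8, 32, -232.
Signs alternate −, +, − ⇒ H ≺ 0 ⇒ concave.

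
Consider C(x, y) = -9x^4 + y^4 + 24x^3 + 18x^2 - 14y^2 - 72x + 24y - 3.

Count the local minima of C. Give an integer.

2

C separates as a function of x plus a function of y, so ∇C=0 decouples.
∂C/∂x = -36(x - 2)(x - 1)(x + 1) = 0 at x ∈ {-1, 1, 2}; ∂C/∂y = 4(y - 2)(y - 1)(y + 3) = 0 at y ∈ {-3, 1, 2}.
The Hessian is diagonal: diag(C_xx, C_yy). Second derivatives: C_xx(-1)=-216, C_xx(1)=72, C_xx(2)=-108; C_yy(-3)=80, C_yy(1)=-16, C_yy(2)=20.
Local minima occur where both diagonal entries positive: (1, -3), (1, 2). Count: 2.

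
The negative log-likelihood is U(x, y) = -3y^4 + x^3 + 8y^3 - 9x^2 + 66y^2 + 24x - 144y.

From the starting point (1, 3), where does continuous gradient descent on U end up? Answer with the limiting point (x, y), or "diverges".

diverges

U is separable, so gradient descent decouples: x follows -∂U/∂x, y follows -∂U/∂y.
∂U/∂x = 3(x - 4)(x - 2); at x=1 this is 9, so x decreases.
∂U/∂y = -12(y - 4)(y - 1)(y + 3); at y=3 this is 144, so y decreases.
The x-coordinate has no critical point in that direction and runs off to infinity.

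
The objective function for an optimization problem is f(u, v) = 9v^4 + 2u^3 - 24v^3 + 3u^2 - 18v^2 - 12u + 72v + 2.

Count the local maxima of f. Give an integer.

1

f separates as a function of u plus a function of v, so ∇f=0 decouples.
∂f/∂u = 6(u - 1)(u + 2) = 0 at u ∈ {-2, 1}; ∂f/∂v = 36(v - 2)(v - 1)(v + 1) = 0 at v ∈ {-1, 1, 2}.
The Hessian is diagonal: diag(f_uu, f_vv). Second derivatives: f_uu(-2)=-18, f_uu(1)=18; f_vv(-1)=216, f_vv(1)=-72, f_vv(2)=108.
Local maxima occur where both diagonal entries negative: (-2, 1). Count: 1.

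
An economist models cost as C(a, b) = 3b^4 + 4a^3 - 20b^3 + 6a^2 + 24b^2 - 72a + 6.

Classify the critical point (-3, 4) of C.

saddle point

The mixed partial ∂²C/∂a∂b is 0, so the Hessian at any point is diag(C_aa, C_bb) = diag(12(2a + 1), 12(3b^2 - 10b + 4)).
At (-3, 4): H = diag(-60, 144).
The eigenvalues have opposite signs, so H is indefinite: a saddle point.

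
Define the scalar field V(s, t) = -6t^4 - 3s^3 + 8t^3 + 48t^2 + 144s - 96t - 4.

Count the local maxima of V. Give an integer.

V separates as a function of s plus a function of t, so ∇V=0 decouples.
∂V/∂s = -9(s - 4)(s + 4) = 0 at s ∈ {-4, 4}; ∂V/∂t = -24(t - 2)(t - 1)(t + 2) = 0 at t ∈ {-2, 1, 2}.
The Hessian is diagonal: diag(V_ss, V_tt). Second derivatives: V_ss(-4)=72, V_ss(4)=-72; V_tt(-2)=-288, V_tt(1)=72, V_tt(2)=-96.
Local maxima occur where both diagonal entries negative: (4, -2), (4, 2). Count: 2.

2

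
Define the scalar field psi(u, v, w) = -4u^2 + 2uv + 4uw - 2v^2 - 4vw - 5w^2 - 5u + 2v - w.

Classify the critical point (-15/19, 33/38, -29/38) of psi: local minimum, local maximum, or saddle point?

local maximum

The Hessian is constant: H = [[-8, 2, 4], [2, -4, -4], [4, -4, -10]].
Leading principal minors: Δ₁ = -8, Δ₂ = 28, Δ₃ = -152.
The minors alternate sign starting negative (−, +, −), so H is negative definite: a local maximum.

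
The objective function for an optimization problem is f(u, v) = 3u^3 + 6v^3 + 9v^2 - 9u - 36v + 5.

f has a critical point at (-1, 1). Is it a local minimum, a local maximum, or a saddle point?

The mixed partial ∂²f/∂u∂v is 0, so the Hessian at any point is diag(f_uu, f_vv) = diag(18u, 18(2v + 1)).
At (-1, 1): H = diag(-18, 54).
The eigenvalues have opposite signs, so H is indefinite: a saddle point.

saddle point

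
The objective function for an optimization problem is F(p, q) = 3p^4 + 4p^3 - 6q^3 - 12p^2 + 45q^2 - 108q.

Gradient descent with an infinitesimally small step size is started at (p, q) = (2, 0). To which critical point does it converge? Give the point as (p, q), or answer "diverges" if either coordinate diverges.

F is separable, so gradient descent decouples: p follows -∂F/∂p, q follows -∂F/∂q.
∂F/∂p = 12p(p - 1)(p + 2); at p=2 this is 96, so p decreases.
∂F/∂q = -18(q - 3)(q - 2); at q=0 this is -108, so q increases.
p converges to its nearest critical value 1 (a local min of the p-part); q converges to 2. The iterate converges to (1, 2).

(1, 2)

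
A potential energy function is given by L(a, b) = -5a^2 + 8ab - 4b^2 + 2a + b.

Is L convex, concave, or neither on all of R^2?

L is quadratic, so its Hessian is the constant matrix H = [[-10, 8], [8, -8]].
det(H) = 16, tr(H) = -18.
det(H) > 0 and tr(H) < 0, so H is negative definite everywhere: concave.

concave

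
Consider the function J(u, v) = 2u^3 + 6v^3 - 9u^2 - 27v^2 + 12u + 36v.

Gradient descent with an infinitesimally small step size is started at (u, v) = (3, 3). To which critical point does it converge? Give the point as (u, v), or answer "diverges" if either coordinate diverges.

(2, 2)

J is separable, so gradient descent decouples: u follows -∂J/∂u, v follows -∂J/∂v.
∂J/∂u = 6(u - 2)(u - 1); at u=3 this is 12, so u decreases.
∂J/∂v = 18(v - 2)(v - 1); at v=3 this is 36, so v decreases.
u converges to its nearest critical value 2 (a local min of the u-part); v converges to 2. The iterate converges to (2, 2).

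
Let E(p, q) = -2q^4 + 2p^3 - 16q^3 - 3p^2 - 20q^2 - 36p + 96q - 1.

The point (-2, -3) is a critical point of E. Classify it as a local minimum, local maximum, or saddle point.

saddle point

The mixed partial ∂²E/∂p∂q is 0, so the Hessian at any point is diag(E_pp, E_qq) = diag(6(2p - 1), -8(3q^2 + 12q + 5)).
At (-2, -3): H = diag(-30, 32).
The eigenvalues have opposite signs, so H is indefinite: a saddle point.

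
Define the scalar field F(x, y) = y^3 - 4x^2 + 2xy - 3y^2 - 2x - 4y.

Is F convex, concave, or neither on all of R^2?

The term y^3 is cubic, so the Hessian is not constant.
∂²F/∂y² = 6y - 6, which takes both signs as y varies (negative for sufficiently negative y). A diagonal entry of the Hessian changing sign means the Hessian is neither positive- nor negative-semidefinite on all of R^2.

neither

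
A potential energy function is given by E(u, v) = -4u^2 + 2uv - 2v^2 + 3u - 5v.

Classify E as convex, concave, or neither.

E is quadratic, so its Hessian is the constant matrix H = [[-8, 2], [2, -4]].
det(H) = 28, tr(H) = -12.
det(H) > 0 and tr(H) < 0, so H is negative definite everywhere: concave.

concave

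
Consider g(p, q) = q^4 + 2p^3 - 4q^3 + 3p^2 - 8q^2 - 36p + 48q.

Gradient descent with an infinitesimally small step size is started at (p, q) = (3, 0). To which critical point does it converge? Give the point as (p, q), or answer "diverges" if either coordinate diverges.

g is separable, so gradient descent decouples: p follows -∂g/∂p, q follows -∂g/∂q.
∂g/∂p = 6(p - 2)(p + 3); at p=3 this is 36, so p decreases.
∂g/∂q = 4(q - 3)(q - 2)(q + 2); at q=0 this is 48, so q decreases.
p converges to its nearest critical value 2 (a local min of the p-part); q converges to -2. The iterate converges to (2, -2).

(2, -2)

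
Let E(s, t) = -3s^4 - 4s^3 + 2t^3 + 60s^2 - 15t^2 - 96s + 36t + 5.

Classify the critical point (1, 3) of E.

local minimum

The mixed partial ∂²E/∂s∂t is 0, so the Hessian at any point is diag(E_ss, E_tt) = diag(12(-3s^2 - 2s + 10), 6(2t - 5)).
At (1, 3): H = diag(60, 6).
Both eigenvalues are positive, so H is positive definite: a local minimum.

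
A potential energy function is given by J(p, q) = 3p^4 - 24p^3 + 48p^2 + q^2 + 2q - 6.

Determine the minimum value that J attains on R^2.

J(p,q) separates as A(p) + B(q) − 6, so its minimum is min A + min B − 6.
A'(p) = 12p(p - 4)(p - 2) vanishes at p ∈ {0, 2, 4}; B'(q) = 2q + 2 vanishes at q ∈ {-1}.
Local minima of A (where A''>0): A(0)=0, A(4)=0. Local minima of B: B(-1)=-1.
So the global minimum of J is A(0) + B(-1) − 6 = 0 − 1 − 6 = -7, attained at (0, -1).

-7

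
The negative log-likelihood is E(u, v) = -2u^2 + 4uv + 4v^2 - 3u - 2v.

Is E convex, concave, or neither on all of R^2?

E is quadratic, so its Hessian is the constant matrix H = [[-4, 4], [4, 8]].
det(H) = -48, tr(H) = 4.
det(H) < 0, so H is indefinite: neither convex nor concave.

neither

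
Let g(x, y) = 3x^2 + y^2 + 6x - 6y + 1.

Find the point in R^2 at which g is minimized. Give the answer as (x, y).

g(x,y) separates as P(x) + Q(y) + 1, so its minimum is min P + min Q + 1.
P'(x) = 6x + 6 vanishes at x ∈ {-1}; Q'(y) = 2y - 6 vanishes at y ∈ {3}.
Local minima of P (where P''>0): P(-1)=-3. Local minima of Q: Q(3)=-9.
So the global minimum of g is P(-1) + Q(3) + 1 = -3 − 9 + 1 = -11, attained at (-1, 3).

(-1, 3)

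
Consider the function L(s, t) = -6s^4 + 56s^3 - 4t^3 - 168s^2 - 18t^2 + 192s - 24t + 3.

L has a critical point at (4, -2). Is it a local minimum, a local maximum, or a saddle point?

The mixed partial ∂²L/∂s∂t is 0, so the Hessian at any point is diag(L_ss, L_tt) = diag(24(-3s^2 + 14s - 14), -12(2t + 3)).
At (4, -2): H = diag(-144, 12).
The eigenvalues have opposite signs, so H is indefinite: a saddle point.

saddle point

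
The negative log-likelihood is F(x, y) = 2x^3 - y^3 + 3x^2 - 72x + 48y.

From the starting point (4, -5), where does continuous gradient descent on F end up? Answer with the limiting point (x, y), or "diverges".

F is separable, so gradient descent decouples: x follows -∂F/∂x, y follows -∂F/∂y.
∂F/∂x = 6(x - 3)(x + 4); at x=4 this is 48, so x decreases.
∂F/∂y = -3(y - 4)(y + 4); at y=-5 this is -27, so y increases.
x converges to its nearest critical value 3 (a local min of the x-part); y converges to -4. The iterate converges to (3, -4).

(3, -4)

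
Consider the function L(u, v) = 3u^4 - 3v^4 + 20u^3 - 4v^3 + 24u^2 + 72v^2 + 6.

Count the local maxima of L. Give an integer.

L separates as a function of u plus a function of v, so ∇L=0 decouples.
∂L/∂u = 12u(u + 1)(u + 4) = 0 at u ∈ {-4, -1, 0}; ∂L/∂v = -12v(v - 3)(v + 4) = 0 at v ∈ {-4, 0, 3}.
The Hessian is diagonal: diag(L_uu, L_vv). Second derivatives: L_uu(-4)=144, L_uu(-1)=-36, L_uu(0)=48; L_vv(-4)=-336, L_vv(0)=144, L_vv(3)=-252.
Local maxima occur where both diagonal entries negative: (-1, -4), (-1, 3). Count: 2.

2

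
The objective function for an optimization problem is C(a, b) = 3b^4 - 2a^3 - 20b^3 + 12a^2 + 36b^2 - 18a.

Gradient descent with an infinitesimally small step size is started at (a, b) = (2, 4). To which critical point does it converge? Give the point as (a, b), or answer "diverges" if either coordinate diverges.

C is separable, so gradient descent decouples: a follows -∂C/∂a, b follows -∂C/∂b.
∂C/∂a = -6(a - 3)(a - 1); at a=2 this is 6, so a decreases.
∂C/∂b = 12b(b - 3)(b - 2); at b=4 this is 96, so b decreases.
a converges to its nearest critical value 1 (a local min of the a-part); b converges to 3. The iterate converges to (1, 3).

(1, 3)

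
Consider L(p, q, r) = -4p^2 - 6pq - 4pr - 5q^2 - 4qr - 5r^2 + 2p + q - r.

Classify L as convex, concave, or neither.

concave

L is quadratic, so its Hessian is the constant matrix H = [[-8, -6, -4], [-6, -10, -4], [-4, -4, -10]].
Leading principal minors: -8, 44, -344.
Signs alternate −, +, − ⇒ H ≺ 0 ⇒ concave.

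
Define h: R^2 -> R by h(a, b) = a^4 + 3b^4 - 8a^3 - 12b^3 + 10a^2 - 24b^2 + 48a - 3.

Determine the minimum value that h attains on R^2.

h(a,b) separates as P(a) + Q(b) − 3, so its minimum is min P + min Q − 3.
P'(a) = 4(a - 4)(a - 3)(a + 1) vanishes at a ∈ {-1, 3, 4}; Q'(b) = 12b(b - 4)(b + 1) vanishes at b ∈ {-1, 0, 4}.
Local minima of P (where P''>0): P(-1)=-29, P(4)=96. Local minima of Q: Q(-1)=-9, Q(4)=-384.
So the global minimum of h is P(-1) + Q(4) − 3 = -29 − 384 − 3 = -416, attained at (-1, 4).

-416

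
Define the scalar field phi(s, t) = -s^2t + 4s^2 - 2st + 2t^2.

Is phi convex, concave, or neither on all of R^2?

neither

The term -s^2t is cubic, so the Hessian is not constant.
∂²phi/∂s² = -2t + 8, which takes both signs as t varies (negative for sufficiently large t). A diagonal entry of the Hessian changing sign means the Hessian is neither positive- nor negative-semidefinite on all of R^2.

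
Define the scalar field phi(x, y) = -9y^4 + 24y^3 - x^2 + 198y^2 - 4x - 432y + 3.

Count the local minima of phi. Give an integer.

0

phi separates as a function of x plus a function of y, so ∇phi=0 decouples.
∂phi/∂x = -2(x + 2) = 0 at x ∈ {-2}; ∂phi/∂y = -36(y - 4)(y - 1)(y + 3) = 0 at y ∈ {-3, 1, 4}.
The Hessian is diagonal: diag(phi_xx, phi_yy). Second derivatives: phi_xx(-2)=-2; phi_yy(-3)=-1008, phi_yy(1)=432, phi_yy(4)=-756.
Local minima occur where both diagonal entries positive: none. Count: 0.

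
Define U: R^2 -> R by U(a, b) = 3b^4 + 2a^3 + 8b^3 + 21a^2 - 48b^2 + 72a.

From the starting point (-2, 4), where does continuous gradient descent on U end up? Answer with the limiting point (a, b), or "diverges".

U is separable, so gradient descent decouples: a follows -∂U/∂a, b follows -∂U/∂b.
∂U/∂a = 6(a + 3)(a + 4); at a=-2 this is 12, so a decreases.
∂U/∂b = 12b(b - 2)(b + 4); at b=4 this is 768, so b decreases.
a converges to its nearest critical value -3 (a local min of the a-part); b converges to 2. The iterate converges to (-3, 2).

(-3, 2)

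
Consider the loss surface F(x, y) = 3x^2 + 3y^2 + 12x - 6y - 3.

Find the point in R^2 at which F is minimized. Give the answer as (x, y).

F(x,y) separates as P(x) + Q(y) − 3, so its minimum is min P + min Q − 3.
P'(x) = 6x + 12 vanishes at x ∈ {-2}; Q'(y) = 6y - 6 vanishes at y ∈ {1}.
Local minima of P (where P''>0): P(-2)=-12. Local minima of Q: Q(1)=-3.
So the global minimum of F is P(-2) + Q(1) − 3 = -12 − 3 − 3 = -18, attained at (-2, 1).

(-2, 1)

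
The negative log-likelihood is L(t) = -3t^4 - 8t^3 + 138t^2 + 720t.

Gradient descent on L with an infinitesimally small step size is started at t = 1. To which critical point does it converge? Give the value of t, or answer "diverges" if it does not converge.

L'(t) = -12(t - 5)(t + 3)(t + 4), so L'(1) = 960.
Gradient descent moves in the -L' direction, i.e. t is decreasing.
The nearest critical point in that direction is t = -3, where L'' = 96 > 0 (a local minimum). The iterate converges there.

-3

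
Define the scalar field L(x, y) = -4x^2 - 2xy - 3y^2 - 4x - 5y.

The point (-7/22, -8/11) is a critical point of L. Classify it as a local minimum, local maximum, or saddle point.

local maximum

The Hessian of L is constant: H = [[-8, -2], [-2, -6]].
det(H) = (-8)·(-6) − (-2)² = 44.
det(H) > 0 and tr(H) = -14 < 0, so H is negative definite and the point is a local maximum.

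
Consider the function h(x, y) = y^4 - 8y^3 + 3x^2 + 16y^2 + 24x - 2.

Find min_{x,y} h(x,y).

-50

h(x,y) separates as P(x) + Q(y) − 2, so its minimum is min P + min Q − 2.
P'(x) = 6x + 24 vanishes at x ∈ {-4}; Q'(y) = 4y(y - 4)(y - 2) vanishes at y ∈ {0, 2, 4}.
Local minima of P (where P''>0): P(-4)=-48. Local minima of Q: Q(0)=0, Q(4)=0.
So the global minimum of h is P(-4) + Q(0) − 2 = -48 + 0 − 2 = -50, attained at (-4, 0).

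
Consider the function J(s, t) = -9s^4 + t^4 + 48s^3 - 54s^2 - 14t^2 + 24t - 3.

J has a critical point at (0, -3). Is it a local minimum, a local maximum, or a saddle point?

The mixed partial ∂²J/∂s∂t is 0, so the Hessian at any point is diag(J_ss, J_tt) = diag(36(-3s^2 + 8s - 3), 4(3t^2 - 7)).
At (0, -3): H = diag(-108, 80).
The eigenvalues have opposite signs, so H is indefinite: a saddle point.

saddle point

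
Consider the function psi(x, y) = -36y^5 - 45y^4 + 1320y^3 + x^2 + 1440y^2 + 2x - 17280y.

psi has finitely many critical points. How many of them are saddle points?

2

psi separates as a function of x plus a function of y, so ∇psi=0 decouples.
∂psi/∂x = 2(x + 1) = 0 at x ∈ {-1}; ∂psi/∂y = -180(y - 4)(y - 2)(y + 3)(y + 4) = 0 at y ∈ {-4, -3, 2, 4}.
The Hessian is diagonal: diag(psi_xx, psi_yy). Second derivatives: psi_xx(-1)=2; psi_yy(-4)=8640, psi_yy(-3)=-6300, psi_yy(2)=10800, psi_yy(4)=-20160.
Saddle points occur where the two diagonal entries have opposite signs: (-1, -3), (-1, 4). Count: 2.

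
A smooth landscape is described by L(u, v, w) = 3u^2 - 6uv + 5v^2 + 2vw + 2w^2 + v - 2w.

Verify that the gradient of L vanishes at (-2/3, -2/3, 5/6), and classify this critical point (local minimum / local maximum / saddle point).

∇L = (6u - 6v, -6u + 10v + 2w + 1, 2v + 4w - 2); substituting (-2/3, -2/3, 5/6) gives ∇L = (0, 0, 0), so (-2/3, -2/3, 5/6) is indeed a critical point.
The Hessian is constant: H = [[6, -6, 0], [-6, 10, 2], [0, 2, 4]].
Leading principal minors: Δ₁ = 6, Δ₂ = 24, Δ₃ = 72.
All leading minors are positive, so H is positive definite: a local minimum.

local minimum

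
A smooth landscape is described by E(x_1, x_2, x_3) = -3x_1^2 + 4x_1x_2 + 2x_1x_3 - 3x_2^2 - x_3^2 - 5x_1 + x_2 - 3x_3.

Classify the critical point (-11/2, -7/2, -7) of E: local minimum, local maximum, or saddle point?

The Hessian is constant: H = [[-6, 4, 2], [4, -6, 0], [2, 0, -2]].
Leading principal minors: Δ₁ = -6, Δ₂ = 20, Δ₃ = -16.
The minors alternate sign starting negative (−, +, −), so H is negative definite: a local maximum.

local maximum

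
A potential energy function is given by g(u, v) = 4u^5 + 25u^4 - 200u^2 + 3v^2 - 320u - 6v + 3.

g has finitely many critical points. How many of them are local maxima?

0

g separates as a function of u plus a function of v, so ∇g=0 decouples.
∂g/∂u = 20(u - 2)(u + 1)(u + 2)(u + 4) = 0 at u ∈ {-4, -2, -1, 2}; ∂g/∂v = 6(v - 1) = 0 at v ∈ {1}.
The Hessian is diagonal: diag(g_uu, g_vv). Second derivatives: g_uu(-4)=-720, g_uu(-2)=160, g_uu(-1)=-180, g_uu(2)=1440; g_vv(1)=6.
Local maxima occur where both diagonal entries negative: none. Count: 0.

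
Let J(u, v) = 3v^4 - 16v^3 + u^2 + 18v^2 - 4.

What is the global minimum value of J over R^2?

-31

J(u,v) separates as P(u) + Q(v) − 4, so its minimum is min P + min Q − 4.
P'(u) = 2u vanishes at u ∈ {0}; Q'(v) = 12v(v - 3)(v - 1) vanishes at v ∈ {0, 1, 3}.
Local minima of P (where P''>0): P(0)=0. Local minima of Q: Q(0)=0, Q(3)=-27.
So the global minimum of J is P(0) + Q(3) − 4 = 0 − 27 − 4 = -31, attained at (0, 3).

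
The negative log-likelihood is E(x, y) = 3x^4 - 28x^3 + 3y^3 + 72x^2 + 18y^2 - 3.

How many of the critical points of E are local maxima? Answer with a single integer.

E separates as a function of x plus a function of y, so ∇E=0 decouples.
∂E/∂x = 12x(x - 4)(x - 3) = 0 at x ∈ {0, 3, 4}; ∂E/∂y = 9y(y + 4) = 0 at y ∈ {-4, 0}.
The Hessian is diagonal: diag(E_xx, E_yy). Second derivatives: E_xx(0)=144, E_xx(3)=-36, E_xx(4)=48; E_yy(-4)=-36, E_yy(0)=36.
Local maxima occur where both diagonal entries negative: (3, -4). Count: 1.

1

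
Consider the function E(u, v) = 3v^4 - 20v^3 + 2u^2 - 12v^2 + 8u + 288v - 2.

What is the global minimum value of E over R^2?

E(u,v) separates as P(u) + Q(v) − 2, so its minimum is min P + min Q − 2.
P'(u) = 4u + 8 vanishes at u ∈ {-2}; Q'(v) = 12(v - 4)(v - 3)(v + 2) vanishes at v ∈ {-2, 3, 4}.
Local minima of P (where P''>0): P(-2)=-8. Local minima of Q: Q(-2)=-416, Q(4)=448.
So the global minimum of E is P(-2) + Q(-2) − 2 = -8 − 416 − 2 = -426, attained at (-2, -2).

-426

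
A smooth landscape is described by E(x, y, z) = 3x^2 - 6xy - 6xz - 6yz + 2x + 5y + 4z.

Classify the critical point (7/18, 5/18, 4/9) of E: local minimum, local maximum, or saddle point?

The Hessian is constant: H = [[6, -6, -6], [-6, 0, -6], [-6, -6, 0]].
Leading principal minors: Δ₁ = 6, Δ₂ = -36, Δ₃ = -648.
The minors fit neither the all-positive nor the alternating-sign pattern, so H is indefinite: a saddle point.

saddle point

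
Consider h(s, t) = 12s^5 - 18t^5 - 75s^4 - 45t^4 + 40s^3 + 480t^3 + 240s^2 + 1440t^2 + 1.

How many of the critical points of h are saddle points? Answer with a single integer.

8

h separates as a function of s plus a function of t, so ∇h=0 decouples.
∂h/∂s = 60s(s - 4)(s - 2)(s + 1) = 0 at s ∈ {-1, 0, 2, 4}; ∂h/∂t = -90t(t - 4)(t + 2)(t + 4) = 0 at t ∈ {-4, -2, 0, 4}.
The Hessian is diagonal: diag(h_ss, h_tt). Second derivatives: h_ss(-1)=-900, h_ss(0)=480, h_ss(2)=-720, h_ss(4)=2400; h_tt(-4)=5760, h_tt(-2)=-2160, h_tt(0)=2880, h_tt(4)=-17280.
Saddle points occur where the two diagonal entries have opposite signs: (-1, -4), (-1, 0), (0, -2), (0, 4), (2, -4), (2, 0), (4, -2), (4, 4). Count: 8.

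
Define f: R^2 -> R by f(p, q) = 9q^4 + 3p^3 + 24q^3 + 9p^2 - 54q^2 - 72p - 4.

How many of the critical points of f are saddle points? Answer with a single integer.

f separates as a function of p plus a function of q, so ∇f=0 decouples.
∂f/∂p = 9(p - 2)(p + 4) = 0 at p ∈ {-4, 2}; ∂f/∂q = 36q(q - 1)(q + 3) = 0 at q ∈ {-3, 0, 1}.
The Hessian is diagonal: diag(f_pp, f_qq). Second derivatives: f_pp(-4)=-54, f_pp(2)=54; f_qq(-3)=432, f_qq(0)=-108, f_qq(1)=144.
Saddle points occur where the two diagonal entries have opposite signs: (-4, -3), (-4, 1), (2, 0). Count: 3.

3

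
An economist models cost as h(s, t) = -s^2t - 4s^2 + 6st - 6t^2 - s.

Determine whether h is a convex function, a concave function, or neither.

neither

The term -s^2t is cubic, so the Hessian is not constant.
∂²h/∂s² = -2t - 8, which takes both signs as t varies (negative for sufficiently large t). A diagonal entry of the Hessian changing sign means the Hessian is neither positive- nor negative-semidefinite on all of R^2.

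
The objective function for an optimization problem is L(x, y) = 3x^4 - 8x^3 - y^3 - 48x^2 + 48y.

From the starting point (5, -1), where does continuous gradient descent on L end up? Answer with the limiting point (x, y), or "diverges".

L is separable, so gradient descent decouples: x follows -∂L/∂x, y follows -∂L/∂y.
∂L/∂x = 12x(x - 4)(x + 2); at x=5 this is 420, so x decreases.
∂L/∂y = -3(y - 4)(y + 4); at y=-1 this is 45, so y decreases.
x converges to its nearest critical value 4 (a local min of the x-part); y converges to -4. The iterate converges to (4, -4).

(4, -4)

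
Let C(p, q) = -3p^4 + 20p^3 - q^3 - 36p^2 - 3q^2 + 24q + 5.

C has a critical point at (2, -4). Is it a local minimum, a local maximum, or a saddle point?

The mixed partial ∂²C/∂p∂q is 0, so the Hessian at any point is diag(C_pp, C_qq) = diag(12(-3p^2 + 10p - 6), -6(q + 1)).
At (2, -4): H = diag(24, 18).
Both eigenvalues are positive, so H is positive definite: a local minimum.

local minimum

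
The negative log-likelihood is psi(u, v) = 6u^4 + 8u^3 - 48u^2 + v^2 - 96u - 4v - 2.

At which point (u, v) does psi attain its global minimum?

psi(u,v) separates as P(u) + Q(v) − 2, so its minimum is min P + min Q − 2.
P'(u) = 24(u - 2)(u + 1)(u + 2) vanishes at u ∈ {-2, -1, 2}; Q'(v) = 2v - 4 vanishes at v ∈ {2}.
Local minima of P (where P''>0): P(-2)=32, P(2)=-224. Local minima of Q: Q(2)=-4.
So the global minimum of psi is P(2) + Q(2) − 2 = -224 − 4 − 2 = -230, attained at (2, 2).

(2, 2)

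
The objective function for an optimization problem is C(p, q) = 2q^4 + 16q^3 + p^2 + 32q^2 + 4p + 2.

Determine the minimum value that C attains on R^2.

C(p,q) separates as A(p) + B(q) + 2, so its minimum is min A + min B + 2.
A'(p) = 2p + 4 vanishes at p ∈ {-2}; B'(q) = 8q(q + 2)(q + 4) vanishes at q ∈ {-4, -2, 0}.
Local minima of A (where A''>0): A(-2)=-4. Local minima of B: B(-4)=0, B(0)=0.
So the global minimum of C is A(-2) + B(-4) + 2 = -4 + 0 + 2 = -2, attained at (-2, -4).

-2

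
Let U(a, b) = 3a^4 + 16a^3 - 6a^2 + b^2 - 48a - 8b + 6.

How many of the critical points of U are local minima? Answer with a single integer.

2

U separates as a function of a plus a function of b, so ∇U=0 decouples.
∂U/∂a = 12(a - 1)(a + 1)(a + 4) = 0 at a ∈ {-4, -1, 1}; ∂U/∂b = 2(b - 4) = 0 at b ∈ {4}.
The Hessian is diagonal: diag(U_aa, U_bb). Second derivatives: U_aa(-4)=180, U_aa(-1)=-72, U_aa(1)=120; U_bb(4)=2.
Local minima occur where both diagonal entries positive: (-4, 4), (1, 4). Count: 2.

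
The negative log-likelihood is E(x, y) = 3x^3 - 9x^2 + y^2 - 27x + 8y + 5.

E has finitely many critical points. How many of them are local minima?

1

E separates as a function of x plus a function of y, so ∇E=0 decouples.
∂E/∂x = 9(x - 3)(x + 1) = 0 at x ∈ {-1, 3}; ∂E/∂y = 2(y + 4) = 0 at y ∈ {-4}.
The Hessian is diagonal: diag(E_xx, E_yy). Second derivatives: E_xx(-1)=-36, E_xx(3)=36; E_yy(-4)=2.
Local minima occur where both diagonal entries positive: (3, -4). Count: 1.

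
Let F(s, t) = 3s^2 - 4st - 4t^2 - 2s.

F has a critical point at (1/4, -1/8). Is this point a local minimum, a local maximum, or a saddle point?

The Hessian of F is constant: H = [[6, -4], [-4, -8]].
det(H) = 6·(-8) − (-4)² = -64.
Since det(H) < 0, H is indefinite and the critical point is a saddle point.

saddle point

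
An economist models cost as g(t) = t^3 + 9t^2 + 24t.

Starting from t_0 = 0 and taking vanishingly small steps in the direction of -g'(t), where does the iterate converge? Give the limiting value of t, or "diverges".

-2

g'(t) = 3(t + 2)(t + 4), so g'(0) = 24.
Gradient descent moves in the -g' direction, i.e. t is decreasing.
The nearest critical point in that direction is t = -2, where g'' = 6 > 0 (a local minimum). The iterate converges there.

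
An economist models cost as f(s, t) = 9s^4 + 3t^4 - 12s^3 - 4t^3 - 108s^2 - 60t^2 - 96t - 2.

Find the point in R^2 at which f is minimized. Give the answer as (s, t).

(3, 4)

f(s,t) separates as P(s) + Q(t) − 2, so its minimum is min P + min Q − 2.
P'(s) = 36s(s - 3)(s + 2) vanishes at s ∈ {-2, 0, 3}; Q'(t) = 12(t - 4)(t + 1)(t + 2) vanishes at t ∈ {-2, -1, 4}.
Local minima of P (where P''>0): P(-2)=-192, P(3)=-567. Local minima of Q: Q(-2)=32, Q(4)=-832.
So the global minimum of f is P(3) + Q(4) − 2 = -567 − 832 − 2 = -1401, attained at (3, 4).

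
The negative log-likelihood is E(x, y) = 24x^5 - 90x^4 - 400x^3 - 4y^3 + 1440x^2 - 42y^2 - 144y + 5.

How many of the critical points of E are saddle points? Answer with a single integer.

E separates as a function of x plus a function of y, so ∇E=0 decouples.
∂E/∂x = 120x(x - 4)(x - 2)(x + 3) = 0 at x ∈ {-3, 0, 2, 4}; ∂E/∂y = -12(y + 3)(y + 4) = 0 at y ∈ {-4, -3}.
The Hessian is diagonal: diag(E_xx, E_yy). Second derivatives: E_xx(-3)=-12600, E_xx(0)=2880, E_xx(2)=-2400, E_xx(4)=6720; E_yy(-4)=12, E_yy(-3)=-12.
Saddle points occur where the two diagonal entries have opposite signs: (-3, -4), (0, -3), (2, -4), (4, -3). Count: 4.

4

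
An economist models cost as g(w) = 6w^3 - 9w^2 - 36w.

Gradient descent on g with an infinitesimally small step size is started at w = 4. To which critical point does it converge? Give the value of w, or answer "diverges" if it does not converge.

2

g'(w) = 18(w - 2)(w + 1), so g'(4) = 180.
Gradient descent moves in the -g' direction, i.e. w is decreasing.
The nearest critical point in that direction is w = 2, where g'' = 54 > 0 (a local minimum). The iterate converges there.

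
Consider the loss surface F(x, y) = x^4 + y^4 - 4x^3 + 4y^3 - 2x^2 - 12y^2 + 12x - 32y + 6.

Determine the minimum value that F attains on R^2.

-67

F(x,y) separates as P(x) + Q(y) + 6, so its minimum is min P + min Q + 6.
P'(x) = 4(x - 3)(x - 1)(x + 1) vanishes at x ∈ {-1, 1, 3}; Q'(y) = 4(y - 2)(y + 1)(y + 4) vanishes at y ∈ {-4, -1, 2}.
Local minima of P (where P''>0): P(-1)=-9, P(3)=-9. Local minima of Q: Q(-4)=-64, Q(2)=-64.
So the global minimum of F is P(-1) + Q(-4) + 6 = -9 − 64 + 6 = -67, attained at (-1, -4).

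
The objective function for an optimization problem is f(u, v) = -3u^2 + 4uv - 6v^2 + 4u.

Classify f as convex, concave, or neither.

f is quadratic, so its Hessian is the constant matrix H = [[-6, 4], [4, -12]].
det(H) = 56, tr(H) = -18.
det(H) > 0 and tr(H) < 0, so H is negative definite everywhere: concave.

concave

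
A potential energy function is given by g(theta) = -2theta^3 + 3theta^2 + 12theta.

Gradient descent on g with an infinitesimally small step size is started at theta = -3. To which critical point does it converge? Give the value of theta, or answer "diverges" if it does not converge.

-1

g'(theta) = -6(theta - 2)(theta + 1), so g'(-3) = -60.
Gradient descent moves in the -g' direction, i.e. theta is increasing.
The nearest critical point in that direction is theta = -1, where g'' = 18 > 0 (a local minimum). The iterate converges there.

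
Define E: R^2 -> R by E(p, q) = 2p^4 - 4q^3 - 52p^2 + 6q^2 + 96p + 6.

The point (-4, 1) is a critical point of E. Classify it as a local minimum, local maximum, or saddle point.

saddle point

The mixed partial ∂²E/∂p∂q is 0, so the Hessian at any point is diag(E_pp, E_qq) = diag(8(3p^2 - 13), 12(-2q + 1)).
At (-4, 1): H = diag(280, -12).
The eigenvalues have opposite signs, so H is indefinite: a saddle point.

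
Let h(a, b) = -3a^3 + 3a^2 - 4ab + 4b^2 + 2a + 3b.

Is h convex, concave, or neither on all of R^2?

The term -3a^3 is cubic, so the Hessian is not constant.
∂²h/∂a² = -18a + 6, which takes both signs as a varies (negative for sufficiently large a). A diagonal entry of the Hessian changing sign means the Hessian is neither positive- nor negative-semidefinite on all of R^2.

neither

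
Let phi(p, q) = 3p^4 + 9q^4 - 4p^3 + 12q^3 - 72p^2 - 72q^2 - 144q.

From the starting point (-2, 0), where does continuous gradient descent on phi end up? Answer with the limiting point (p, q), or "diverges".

phi is separable, so gradient descent decouples: p follows -∂phi/∂p, q follows -∂phi/∂q.
∂phi/∂p = 12p(p - 4)(p + 3); at p=-2 this is 144, so p decreases.
∂phi/∂q = 36(q - 2)(q + 1)(q + 2); at q=0 this is -144, so q increases.
p converges to its nearest critical value -3 (a local min of the p-part); q converges to 2. The iterate converges to (-3, 2).

(-3, 2)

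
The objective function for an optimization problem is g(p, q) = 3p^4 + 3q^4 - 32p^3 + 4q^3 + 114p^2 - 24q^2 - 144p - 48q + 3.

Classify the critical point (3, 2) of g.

The mixed partial ∂²g/∂p∂q is 0, so the Hessian at any point is diag(g_pp, g_qq) = diag(12(3p^2 - 16p + 19), 12(3q^2 + 2q - 4)).
At (3, 2): H = diag(-24, 144).
The eigenvalues have opposite signs, so H is indefinite: a saddle point.

saddle point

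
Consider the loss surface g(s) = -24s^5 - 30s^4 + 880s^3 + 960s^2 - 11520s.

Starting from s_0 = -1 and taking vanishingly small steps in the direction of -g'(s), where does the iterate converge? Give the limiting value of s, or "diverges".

g'(s) = -120(s - 4)(s - 2)(s + 3)(s + 4), so g'(-1) = -10800.
Gradient descent moves in the -g' direction, i.e. s is increasing.
The nearest critical point in that direction is s = 2, where g'' = 7200 > 0 (a local minimum). The iterate converges there.

2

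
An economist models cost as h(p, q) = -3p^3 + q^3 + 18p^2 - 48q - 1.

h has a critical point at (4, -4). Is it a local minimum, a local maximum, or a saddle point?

The mixed partial ∂²h/∂p∂q is 0, so the Hessian at any point is diag(h_pp, h_qq) = diag(18(-p + 2), 6q).
At (4, -4): H = diag(-36, -24).
Both eigenvalues are negative, so H is negative definite: a local maximum.

local maximum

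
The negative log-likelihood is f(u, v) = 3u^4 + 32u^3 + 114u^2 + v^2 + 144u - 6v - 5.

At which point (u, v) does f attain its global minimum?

f(u,v) separates as P(u) + Q(v) − 5, so its minimum is min P + min Q − 5.
P'(u) = 12(u + 1)(u + 3)(u + 4) vanishes at u ∈ {-4, -3, -1}; Q'(v) = 2v - 6 vanishes at v ∈ {3}.
Local minima of P (where P''>0): P(-4)=-32, P(-1)=-59. Local minima of Q: Q(3)=-9.
So the global minimum of f is P(-1) + Q(3) − 5 = -59 − 9 − 5 = -73, attained at (-1, 3).

(-1, 3)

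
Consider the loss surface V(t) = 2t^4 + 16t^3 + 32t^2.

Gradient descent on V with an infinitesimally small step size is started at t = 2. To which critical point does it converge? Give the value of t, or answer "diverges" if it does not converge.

V'(t) = 8t(t + 2)(t + 4), so V'(2) = 384.
Gradient descent moves in the -V' direction, i.e. t is decreasing.
The nearest critical point in that direction is t = 0, where V'' = 64 > 0 (a local minimum). The iterate converges there.

0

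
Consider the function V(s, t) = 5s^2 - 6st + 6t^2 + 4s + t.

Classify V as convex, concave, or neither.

V is quadratic, so its Hessian is the constant matrix H = [[10, -6], [-6, 12]].
det(H) = 84, tr(H) = 22.
det(H) > 0 and tr(H) > 0, so H is positive definite everywhere: convex.

convex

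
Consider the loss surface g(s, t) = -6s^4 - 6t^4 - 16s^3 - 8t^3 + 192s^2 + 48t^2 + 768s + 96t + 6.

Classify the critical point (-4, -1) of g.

saddle point

The mixed partial ∂²g/∂s∂t is 0, so the Hessian at any point is diag(g_ss, g_tt) = diag(24(-3s^2 - 4s + 16), 24(-3t^2 - 2t + 4)).
At (-4, -1): H = diag(-384, 72).
The eigenvalues have opposite signs, so H is indefinite: a saddle point.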